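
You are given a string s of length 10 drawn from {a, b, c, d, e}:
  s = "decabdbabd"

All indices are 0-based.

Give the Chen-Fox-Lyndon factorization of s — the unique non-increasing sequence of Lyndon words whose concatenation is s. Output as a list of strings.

emit factor 1: 'de' (i=0, period=2)
emit factor 2: 'c' (i=2, period=1)
emit factor 3: 'abdb' (i=3, period=4)
emit factor 4: 'abd' (i=7, period=3)

["de", "c", "abdb", "abd"]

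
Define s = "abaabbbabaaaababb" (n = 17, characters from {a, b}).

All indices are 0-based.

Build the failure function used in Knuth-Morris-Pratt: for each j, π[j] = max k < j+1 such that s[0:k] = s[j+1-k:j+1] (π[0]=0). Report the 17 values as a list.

[0, 0, 1, 1, 2, 0, 0, 1, 2, 3, 4, 1, 1, 2, 3, 2, 0]

π[0] = 0
j=1 s[j]='b': π[1]=0 (border '')
j=2 s[j]='a': π[2]=1 (border 'a')
j=3 s[j]='a': k: 1→0; π[3]=1 (border 'a')
j=4 s[j]='b': π[4]=2 (border 'ab')
j=5 s[j]='b': k: 2→0; π[5]=0 (border '')
j=6 s[j]='b': π[6]=0 (border '')
j=7 s[j]='a': π[7]=1 (border 'a')
j=8 s[j]='b': π[8]=2 (border 'ab')
j=9 s[j]='a': π[9]=3 (border 'aba')
j=10 s[j]='a': π[10]=4 (border 'abaa')
j=11 s[j]='a': k: 4→1→0; π[11]=1 (border 'a')
j=12 s[j]='a': k: 1→0; π[12]=1 (border 'a')
j=13 s[j]='b': π[13]=2 (border 'ab')
j=14 s[j]='a': π[14]=3 (border 'aba')
j=15 s[j]='b': k: 3→1; π[15]=2 (border 'ab')
j=16 s[j]='b': k: 2→0; π[16]=0 (border '')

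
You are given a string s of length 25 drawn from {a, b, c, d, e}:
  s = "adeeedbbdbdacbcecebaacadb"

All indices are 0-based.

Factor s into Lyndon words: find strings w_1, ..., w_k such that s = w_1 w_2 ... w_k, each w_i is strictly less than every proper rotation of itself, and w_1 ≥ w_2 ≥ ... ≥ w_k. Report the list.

emit factor 1: 'adeeedbbdbd' (i=0, period=11)
emit factor 2: 'acbceceb' (i=11, period=8)
emit factor 3: 'aacadb' (i=19, period=6)

["adeeedbbdbd", "acbceceb", "aacadb"]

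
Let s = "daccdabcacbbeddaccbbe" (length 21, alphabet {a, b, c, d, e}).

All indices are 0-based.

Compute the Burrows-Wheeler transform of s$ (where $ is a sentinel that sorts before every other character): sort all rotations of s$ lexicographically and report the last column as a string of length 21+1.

rank  rotation                last
    0  $daccdabcacbbeddaccbbe  e
    1  abcacbbeddaccbbe$daccd  d
    2  acbbeddaccbbe$daccdabc  c
    3  accbbe$daccdabcacbbedd  d
    4  accdabcacbbeddaccbbe$d  d
    5  bbe$daccdabcacbbeddacc  c
    6  bbeddaccbbe$daccdabcac  c
    7  bcacbbeddaccbbe$daccda  a
    8  be$daccdabcacbbeddaccb  b
    9  beddaccbbe$daccdabcacb  b
   10  cacbbeddaccbbe$daccdab  b
   11  cbbe$daccdabcacbbeddac  c
   12  cbbeddaccbbe$daccdabca  a
   13  ccbbe$daccdabcacbbedda  a
   14  ccdabcacbbeddaccbbe$da  a
   15  cdabcacbbeddaccbbe$dac  c
   16  dabcacbbeddaccbbe$dacc  c
   17  daccbbe$daccdabcacbbed  d
   18  daccdabcacbbeddaccbbe$  $
   19  ddaccbbe$daccdabcacbbe  e
   20  e$daccdabcacbbeddaccbb  b
   21  eddaccbbe$daccdabcacbb  b

edcddccabbbcaaaccd$ebb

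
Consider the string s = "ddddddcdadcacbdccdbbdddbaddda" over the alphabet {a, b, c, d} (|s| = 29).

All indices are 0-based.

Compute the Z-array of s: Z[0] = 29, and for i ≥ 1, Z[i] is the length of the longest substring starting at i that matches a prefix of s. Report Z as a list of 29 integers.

[29, 5, 4, 3, 2, 1, 0, 1, 0, 1, 0, 0, 0, 0, 1, 0, 0, 1, 0, 0, 3, 2, 1, 0, 0, 3, 2, 1, 0]

Z[0]=29
i=1: fresh scan; Z[1]=5 scan→box=[1,6)
i=2: min(r-i=4, Z[1]=5)=4; Z[2]=4
i=3: min(r-i=3, Z[2]=4)=3; Z[3]=3
i=4: min(r-i=2, Z[3]=3)=2; Z[4]=2
i=5: min(r-i=1, Z[4]=2)=1; Z[5]=1
i=6: fresh scan; Z[6]=0
i=7: fresh scan; Z[7]=1 scan→box=[7,8)
i=8: fresh scan; Z[8]=0
i=9: fresh scan; Z[9]=1 scan→box=[9,10)
i=10: fresh scan; Z[10]=0
i=11: fresh scan; Z[11]=0
i=12: fresh scan; Z[12]=0
i=13: fresh scan; Z[13]=0
i=14: fresh scan; Z[14]=1 scan→box=[14,15)
i=15: fresh scan; Z[15]=0
i=16: fresh scan; Z[16]=0
i=17: fresh scan; Z[17]=1 scan→box=[17,18)
i=18: fresh scan; Z[18]=0
i=19: fresh scan; Z[19]=0
i=20: fresh scan; Z[20]=3 scan→box=[20,23)
i=21: min(r-i=2, Z[1]=5)=2; Z[21]=2
i=22: min(r-i=1, Z[2]=4)=1; Z[22]=1
i=23: fresh scan; Z[23]=0
i=24: fresh scan; Z[24]=0
i=25: fresh scan; Z[25]=3 scan→box=[25,28)
i=26: min(r-i=2, Z[1]=5)=2; Z[26]=2
i=27: min(r-i=1, Z[2]=4)=1; Z[27]=1
i=28: fresh scan; Z[28]=0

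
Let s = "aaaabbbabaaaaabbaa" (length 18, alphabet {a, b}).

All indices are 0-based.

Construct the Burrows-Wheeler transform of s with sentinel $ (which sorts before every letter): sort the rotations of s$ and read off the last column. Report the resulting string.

aabba$aaaabaabababa

rank  rotation             last
    0  $aaaabbbabaaaaabbaa  a
    1  a$aaaabbbabaaaaabba  a
    2  aa$aaaabbbabaaaaabb  b
    3  aaaaabbaa$aaaabbbab  b
    4  aaaabbaa$aaaabbbaba  a
    5  aaaabbbabaaaaabbaa$  $
    6  aaabbaa$aaaabbbabaa  a
    7  aaabbbabaaaaabbaa$a  a
    8  aabbaa$aaaabbbabaaa  a
    9  aabbbabaaaaabbaa$aa  a
   10  abaaaaabbaa$aaaabbb  b
   11  abbaa$aaaabbbabaaaa  a
   12  abbbabaaaaabbaa$aaa  a
   13  baa$aaaabbbabaaaaab  b
   14  baaaaabbaa$aaaabbba  a
   15  babaaaaabbaa$aaaabb  b
   16  bbaa$aaaabbbabaaaaa  a
   17  bbabaaaaabbaa$aaaab  b
   18  bbbabaaaaabbaa$aaaa  a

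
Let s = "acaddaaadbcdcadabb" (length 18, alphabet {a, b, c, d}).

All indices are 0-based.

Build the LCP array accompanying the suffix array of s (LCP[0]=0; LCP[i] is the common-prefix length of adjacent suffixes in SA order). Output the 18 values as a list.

[0, 2, 1, 1, 1, 2, 2, 0, 1, 1, 0, 3, 1, 0, 2, 1, 1, 1]

rank→(start, suffix):
  0 → (5, 'aaadbcdcadabb')
  1 → (6, 'aadbcdcadabb')
  2 → (15, 'abb')
  3 → (0, 'acaddaaadbcdcadabb')
  4 → (13, 'adabb')
  5 → (7, 'adbcdcadabb')
  6 → (2, 'addaaadbcdcadabb')
  7 → (17, 'b')
  8 → (16, 'bb')
  9 → (9, 'bcdcadabb')
  10 → (12, 'cadabb')
  11 → (1, 'caddaaadbcdcadabb')
  12 → (10, 'cdcadabb')
  13 → (4, 'daaadbcdcadabb')
  14 → (14, 'dabb')
  15 → (8, 'dbcdcadabb')
  16 → (11, 'dcadabb')
  17 → (3, 'ddaaadbcdcadabb')

SA = [5, 6, 15, 0, 13, 7, 2, 17, 16, 9, 12, 1, 10, 4, 14, 8, 11, 3]
i: (SA[i-1],SA[i]) lcp shared
  1: (5,6) 2 'aa'
  2: (6,15) 1 'a'
  3: (15,0) 1 'a'
  4: (0,13) 1 'a'
  5: (13,7) 2 'ad'
  6: (7,2) 2 'ad'
  7: (2,17) 0 ''
  8: (17,16) 1 'b'
  9: (16,9) 1 'b'
  10: (9,12) 0 ''
  11: (12,1) 3 'cad'
  12: (1,10) 1 'c'
  13: (10,4) 0 ''
  14: (4,14) 2 'da'
  15: (14,8) 1 'd'
  16: (8,11) 1 'd'
  17: (11,3) 1 'd'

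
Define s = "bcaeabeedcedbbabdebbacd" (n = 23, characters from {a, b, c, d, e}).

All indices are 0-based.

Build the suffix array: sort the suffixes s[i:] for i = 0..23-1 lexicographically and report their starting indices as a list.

[14, 4, 20, 2, 13, 19, 12, 18, 0, 15, 5, 1, 21, 9, 22, 11, 8, 16, 3, 17, 10, 7, 6]

sorted suffixes:
  #0 SA[0]=14  'abdebbacd'
  #1 SA[1]=4  'abeedcedbbabdebbacd'
  #2 SA[2]=20  'acd'
  #3 SA[3]=2  'aeabeedcedbbabdebbacd'
  #4 SA[4]=13  'babdebbacd'
  #5 SA[5]=19  'bacd'
  #6 SA[6]=12  'bbabdebbacd'
  #7 SA[7]=18  'bbacd'
  #8 SA[8]=0  'bcaeabeedcedbbabdebbacd'
  #9 SA[9]=15  'bdebbacd'
  #10 SA[10]=5  'beedcedbbabdebbacd'
  #11 SA[11]=1  'caeabeedcedbbabdebbacd'
  #12 SA[12]=21  'cd'
  #13 SA[13]=9  'cedbbabdebbacd'
  #14 SA[14]=22  'd'
  #15 SA[15]=11  'dbbabdebbacd'
  #16 SA[16]=8  'dcedbbabdebbacd'
  #17 SA[17]=16  'debbacd'
  #18 SA[18]=3  'eabeedcedbbabdebbacd'
  #19 SA[19]=17  'ebbacd'
  #20 SA[20]=10  'edbbabdebbacd'
  #21 SA[21]=7  'edcedbbabdebbacd'
  #22 SA[22]=6  'eedcedbbabdebbacd'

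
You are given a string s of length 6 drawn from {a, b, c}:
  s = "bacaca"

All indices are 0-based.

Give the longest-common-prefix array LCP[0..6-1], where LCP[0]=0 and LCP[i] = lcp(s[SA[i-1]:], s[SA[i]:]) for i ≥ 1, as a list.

[0, 1, 3, 0, 0, 2]

rank | idx | suffix
   0 |   5 | a
   1 |   3 | aca
   2 |   1 | acaca
   3 |   0 | bacaca
   4 |   4 | ca
   5 |   2 | caca

SA = [5, 3, 1, 0, 4, 2]
i: (SA[i-1],SA[i]) lcp shared
  1: (5,3) 1 'a'
  2: (3,1) 3 'aca'
  3: (1,0) 0 ''
  4: (0,4) 0 ''
  5: (4,2) 2 'ca'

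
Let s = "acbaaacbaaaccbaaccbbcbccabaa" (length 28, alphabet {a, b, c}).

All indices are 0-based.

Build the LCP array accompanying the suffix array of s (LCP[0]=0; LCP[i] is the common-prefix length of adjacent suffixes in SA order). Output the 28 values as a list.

[0, 1, 2, 4, 2, 3, 5, 1, 1, 7, 2, 4, 0, 3, 5, 3, 1, 1, 2, 0, 1, 6, 4, 2, 2, 1, 2, 3]

rank | idx | suffix
   0 |  27 | a
   1 |  26 | aa
   2 |   3 | aaacbaaaccbaaccbbcbccabaa
   3 |   8 | aaaccbaaccbbcbccabaa
   4 |   4 | aacbaaaccbaaccbbcbccabaa
   5 |   9 | aaccbaaccbbcbccabaa
   6 |  14 | aaccbbcbccabaa
   7 |  24 | abaa
   8 |   0 | acbaaacbaaaccbaaccbbcbccabaa
   9 |   5 | acbaaaccbaaccbbcbccabaa
  10 |  10 | accbaaccbbcbccabaa
  11 |  15 | accbbcbccabaa
  12 |  25 | baa
  13 |   2 | baaacbaaaccbaaccbbcbccabaa
  14 |   7 | baaaccbaaccbbcbccabaa
  15 |  13 | baaccbbcbccabaa
  16 |  18 | bbcbccabaa
  17 |  19 | bcbccabaa
  18 |  21 | bccabaa
  19 |  23 | cabaa
  20 |   1 | cbaaacbaaaccbaaccbbcbccabaa
  21 |   6 | cbaaaccbaaccbbcbccabaa
  22 |  12 | cbaaccbbcbccabaa
  23 |  17 | cbbcbccabaa
  24 |  20 | cbccabaa
  25 |  22 | ccabaa
  26 |  11 | ccbaaccbbcbccabaa
  27 |  16 | ccbbcbccabaa

SA = [27, 26, 3, 8, 4, 9, 14, 24, 0, 5, 10, 15, 25, 2, 7, 13, 18, 19, 21, 23, 1, 6, 12, 17, 20, 22, 11, 16]
rank  pair      lcp
   1  s[27:],s[26:]  1  'a'
   2  s[26:],s[3:]  2  'aa'
   3  s[3:],s[8:]  4  'aaac'
   4  s[8:],s[4:]  2  'aa'
   5  s[4:],s[9:]  3  'aac'
   6  s[9:],s[14:]  5  'aaccb'
   7  s[14:],s[24:]  1  'a'
   8  s[24:],s[0:]  1  'a'
   9  s[0:],s[5:]  7  'acbaaac'
  10  s[5:],s[10:]  2  'ac'
  11  s[10:],s[15:]  4  'accb'
  12  s[15:],s[25:]  0  ''
  13  s[25:],s[2:]  3  'baa'
  14  s[2:],s[7:]  5  'baaac'
  15  s[7:],s[13:]  3  'baa'
  16  s[13:],s[18:]  1  'b'
  17  s[18:],s[19:]  1  'b'
  18  s[19:],s[21:]  2  'bc'
  19  s[21:],s[23:]  0  ''
  20  s[23:],s[1:]  1  'c'
  21  s[1:],s[6:]  6  'cbaaac'
  22  s[6:],s[12:]  4  'cbaa'
  23  s[12:],s[17:]  2  'cb'
  24  s[17:],s[20:]  2  'cb'
  25  s[20:],s[22:]  1  'c'
  26  s[22:],s[11:]  2  'cc'
  27  s[11:],s[16:]  3  'ccb'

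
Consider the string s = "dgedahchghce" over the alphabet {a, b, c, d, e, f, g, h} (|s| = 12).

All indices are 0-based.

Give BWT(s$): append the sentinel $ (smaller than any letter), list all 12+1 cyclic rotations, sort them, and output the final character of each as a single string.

rank  rotation       last
    0  $dgedahchghce  e
    1  ahchghce$dged  d
    2  ce$dgedahchgh  h
    3  chghce$dgedah  h
    4  dahchghce$dge  e
    5  dgedahchghce$  $
    6  e$dgedahchghc  c
    7  edahchghce$dg  g
    8  gedahchghce$d  d
    9  ghce$dgedahch  h
   10  hce$dgedahchg  g
   11  hchghce$dgeda  a
   12  hghce$dgedahc  c

edhhe$cgdhgac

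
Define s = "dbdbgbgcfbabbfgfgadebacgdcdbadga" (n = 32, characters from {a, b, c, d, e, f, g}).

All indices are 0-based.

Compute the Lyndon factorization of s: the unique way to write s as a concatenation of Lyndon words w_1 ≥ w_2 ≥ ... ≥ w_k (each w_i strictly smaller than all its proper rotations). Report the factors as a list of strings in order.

emit factor 1: 'd' (i=0, period=1)
emit factor 2: 'bdbgbgcf' (i=1, period=8)
emit factor 3: 'b' (i=9, period=1)
emit factor 4: 'abbfgfgadebacgdcdbadg' (i=10, period=21)
emit factor 5: 'a' (i=31, period=1)

["d", "bdbgbgcf", "b", "abbfgfgadebacgdcdbadg", "a"]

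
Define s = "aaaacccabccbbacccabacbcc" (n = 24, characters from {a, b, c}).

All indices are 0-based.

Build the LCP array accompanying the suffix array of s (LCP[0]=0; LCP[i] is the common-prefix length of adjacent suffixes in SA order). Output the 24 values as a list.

[0, 3, 2, 1, 2, 1, 2, 6, 0, 3, 1, 1, 3, 0, 1, 3, 1, 2, 1, 2, 4, 2, 2, 5]

sorted suffixes:
  #0 SA[0]=0  'aaaacccabccbbacccabacbcc'
  #1 SA[1]=1  'aaacccabccbbacccabacbcc'
  #2 SA[2]=2  'aacccabccbbacccabacbcc'
  #3 SA[3]=17  'abacbcc'
  #4 SA[4]=7  'abccbbacccabacbcc'
  #5 SA[5]=19  'acbcc'
  #6 SA[6]=13  'acccabacbcc'
  #7 SA[7]=3  'acccabccbbacccabacbcc'
  #8 SA[8]=18  'bacbcc'
  #9 SA[9]=12  'bacccabacbcc'
  #10 SA[10]=11  'bbacccabacbcc'
  #11 SA[11]=21  'bcc'
  #12 SA[12]=8  'bccbbacccabacbcc'
  #13 SA[13]=23  'c'
  #14 SA[14]=16  'cabacbcc'
  #15 SA[15]=6  'cabccbbacccabacbcc'
  #16 SA[16]=10  'cbbacccabacbcc'
  #17 SA[17]=20  'cbcc'
  #18 SA[18]=22  'cc'
  #19 SA[19]=15  'ccabacbcc'
  #20 SA[20]=5  'ccabccbbacccabacbcc'
  #21 SA[21]=9  'ccbbacccabacbcc'
  #22 SA[22]=14  'cccabacbcc'
  #23 SA[23]=4  'cccabccbbacccabacbcc'

SA = [0, 1, 2, 17, 7, 19, 13, 3, 18, 12, 11, 21, 8, 23, 16, 6, 10, 20, 22, 15, 5, 9, 14, 4]
[i] adj suffixes → lcp
  [1] 0/1 → 3 ('aaa')
  [2] 1/2 → 2 ('aa')
  [3] 2/17 → 1 ('a')
  [4] 17/7 → 2 ('ab')
  [5] 7/19 → 1 ('a')
  [6] 19/13 → 2 ('ac')
  [7] 13/3 → 6 ('acccab')
  [8] 3/18 → 0 ('')
  [9] 18/12 → 3 ('bac')
  [10] 12/11 → 1 ('b')
  [11] 11/21 → 1 ('b')
  [12] 21/8 → 3 ('bcc')
  [13] 8/23 → 0 ('')
  [14] 23/16 → 1 ('c')
  [15] 16/6 → 3 ('cab')
  [16] 6/10 → 1 ('c')
  [17] 10/20 → 2 ('cb')
  [18] 20/22 → 1 ('c')
  [19] 22/15 → 2 ('cc')
  [20] 15/5 → 4 ('ccab')
  [21] 5/9 → 2 ('cc')
  [22] 9/14 → 2 ('cc')
  [23] 14/4 → 5 ('cccab')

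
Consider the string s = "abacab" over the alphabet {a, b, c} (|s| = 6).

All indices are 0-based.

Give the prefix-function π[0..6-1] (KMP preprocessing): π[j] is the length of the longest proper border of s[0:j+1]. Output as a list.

[0, 0, 1, 0, 1, 2]

π[0] = 0
j=1 s[j]='b': π[1]=0 (border '')
j=2 s[j]='a': π[2]=1 (border 'a')
j=3 s[j]='c': k: 1→0; π[3]=0 (border '')
j=4 s[j]='a': π[4]=1 (border 'a')
j=5 s[j]='b': π[5]=2 (border 'ab')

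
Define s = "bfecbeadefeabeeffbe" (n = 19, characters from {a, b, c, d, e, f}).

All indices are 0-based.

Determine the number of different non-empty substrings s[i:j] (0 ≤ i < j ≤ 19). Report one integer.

172

rank | idx | suffix
   0 |  11 | abeeffbe
   1 |   6 | adefeabeeffbe
   2 |  17 | be
   3 |   4 | beadefeabeeffbe
   4 |  12 | beeffbe
   5 |   0 | bfecbeadefeabeeffbe
   6 |   3 | cbeadefeabeeffbe
   7 |   7 | defeabeeffbe
   8 |  18 | e
   9 |  10 | eabeeffbe
  10 |   5 | eadefeabeeffbe
  11 |   2 | ecbeadefeabeeffbe
  12 |  13 | eeffbe
  13 |   8 | efeabeeffbe
  14 |  14 | effbe
  15 |  16 | fbe
  16 |   9 | feabeeffbe
  17 |   1 | fecbeadefeabeeffbe
  18 |  15 | ffbe

SA = [11, 6, 17, 4, 12, 0, 3, 7, 18, 10, 5, 2, 13, 8, 14, 16, 9, 1, 15]
rank  pair      lcp
   1  s[11:],s[6:]  1  'a'
   2  s[6:],s[17:]  0  ''
   3  s[17:],s[4:]  2  'be'
   4  s[4:],s[12:]  2  'be'
   5  s[12:],s[0:]  1  'b'
   6  s[0:],s[3:]  0  ''
   7  s[3:],s[7:]  0  ''
   8  s[7:],s[18:]  0  ''
   9  s[18:],s[10:]  1  'e'
  10  s[10:],s[5:]  2  'ea'
  11  s[5:],s[2:]  1  'e'
  12  s[2:],s[13:]  1  'e'
  13  s[13:],s[8:]  1  'e'
  14  s[8:],s[14:]  2  'ef'
  15  s[14:],s[16:]  0  ''
  16  s[16:],s[9:]  1  'f'
  17  s[9:],s[1:]  2  'fe'
  18  s[1:],s[15:]  1  'f'

n(n+1)/2 = 19·20/2 = 190
Σ LCP = 0 + 1 + 0 + 2 + 2 + 1 + 0 + 0 + 0 + 1 + 2 + 1 + 1 + 1 + 2 + 0 + 1 + 2 + 1 = 18
distinct = 190 − 18 = 172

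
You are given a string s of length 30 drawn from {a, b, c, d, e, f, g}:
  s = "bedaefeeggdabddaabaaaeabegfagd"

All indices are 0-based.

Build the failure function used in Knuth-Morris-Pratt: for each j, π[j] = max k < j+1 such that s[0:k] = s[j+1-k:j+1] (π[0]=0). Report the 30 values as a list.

π[0] = 0
j=1 s[j]='e': π[1]=0 (border '')
j=2 s[j]='d': π[2]=0 (border '')
j=3 s[j]='a': π[3]=0 (border '')
j=4 s[j]='e': π[4]=0 (border '')
j=5 s[j]='f': π[5]=0 (border '')
j=6 s[j]='e': π[6]=0 (border '')
j=7 s[j]='e': π[7]=0 (border '')
j=8 s[j]='g': π[8]=0 (border '')
j=9 s[j]='g': π[9]=0 (border '')
j=10 s[j]='d': π[10]=0 (border '')
j=11 s[j]='a': π[11]=0 (border '')
j=12 s[j]='b': π[12]=1 (border 'b')
j=13 s[j]='d': k: 1→0; π[13]=0 (border '')
j=14 s[j]='d': π[14]=0 (border '')
j=15 s[j]='a': π[15]=0 (border '')
j=16 s[j]='a': π[16]=0 (border '')
j=17 s[j]='b': π[17]=1 (border 'b')
j=18 s[j]='a': k: 1→0; π[18]=0 (border '')
j=19 s[j]='a': π[19]=0 (border '')
j=20 s[j]='a': π[20]=0 (border '')
j=21 s[j]='e': π[21]=0 (border '')
j=22 s[j]='a': π[22]=0 (border '')
j=23 s[j]='b': π[23]=1 (border 'b')
j=24 s[j]='e': π[24]=2 (border 'be')
j=25 s[j]='g': k: 2→0; π[25]=0 (border '')
j=26 s[j]='f': π[26]=0 (border '')
j=27 s[j]='a': π[27]=0 (border '')
j=28 s[j]='g': π[28]=0 (border '')
j=29 s[j]='d': π[29]=0 (border '')

[0, 0, 0, 0, 0, 0, 0, 0, 0, 0, 0, 0, 1, 0, 0, 0, 0, 1, 0, 0, 0, 0, 0, 1, 2, 0, 0, 0, 0, 0]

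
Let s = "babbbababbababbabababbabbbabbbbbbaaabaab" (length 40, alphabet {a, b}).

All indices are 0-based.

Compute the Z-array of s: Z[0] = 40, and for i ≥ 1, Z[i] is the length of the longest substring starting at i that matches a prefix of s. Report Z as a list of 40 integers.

[40, 0, 1, 1, 3, 0, 4, 0, 1, 3, 0, 4, 0, 1, 3, 0, 3, 0, 4, 0, 1, 7, 0, 1, 1, 5, 0, 1, 1, 1, 1, 1, 2, 0, 0, 0, 2, 0, 0, 1]

Z[0]=40
i=1: outside box; Z[1]=0
i=2: outside box; Z[2]=1 extend→box=[2,3)
i=3: outside box; Z[3]=1 extend→box=[3,4)
i=4: outside box; Z[4]=3 extend→box=[4,7)
i=5: min(r-i=2, Z[1]=0)=0; Z[5]=0
i=6: min(r-i=1, Z[2]=1)=1; Z[6]=4 extend→box=[6,10)
i=7: min(r-i=3, Z[1]=0)=0; Z[7]=0
i=8: min(r-i=2, Z[2]=1)=1; Z[8]=1
i=9: min(r-i=1, Z[3]=1)=1; Z[9]=3 extend→box=[9,12)
i=10: min(r-i=2, Z[1]=0)=0; Z[10]=0
i=11: min(r-i=1, Z[2]=1)=1; Z[11]=4 extend→box=[11,15)
i=12: min(r-i=3, Z[1]=0)=0; Z[12]=0
i=13: min(r-i=2, Z[2]=1)=1; Z[13]=1
i=14: min(r-i=1, Z[3]=1)=1; Z[14]=3 extend→box=[14,17)
i=15: min(r-i=2, Z[1]=0)=0; Z[15]=0
i=16: min(r-i=1, Z[2]=1)=1; Z[16]=3 extend→box=[16,19)
i=17: min(r-i=2, Z[1]=0)=0; Z[17]=0
i=18: min(r-i=1, Z[2]=1)=1; Z[18]=4 extend→box=[18,22)
i=19: min(r-i=3, Z[1]=0)=0; Z[19]=0
i=20: min(r-i=2, Z[2]=1)=1; Z[20]=1
i=21: min(r-i=1, Z[3]=1)=1; Z[21]=7 extend→box=[21,28)
i=22: min(r-i=6, Z[1]=0)=0; Z[22]=0
i=23: min(r-i=5, Z[2]=1)=1; Z[23]=1
i=24: min(r-i=4, Z[3]=1)=1; Z[24]=1
i=25: min(r-i=3, Z[4]=3)=3; Z[25]=5 extend→box=[25,30)
i=26: min(r-i=4, Z[1]=0)=0; Z[26]=0
i=27: min(r-i=3, Z[2]=1)=1; Z[27]=1
i=28: min(r-i=2, Z[3]=1)=1; Z[28]=1
i=29: min(r-i=1, Z[4]=3)=1; Z[29]=1
i=30: outside box; Z[30]=1 extend→box=[30,31)
i=31: outside box; Z[31]=1 extend→box=[31,32)
i=32: outside box; Z[32]=2 extend→box=[32,34)
i=33: min(r-i=1, Z[1]=0)=0; Z[33]=0
i=34: outside box; Z[34]=0
i=35: outside box; Z[35]=0
i=36: outside box; Z[36]=2 extend→box=[36,38)
i=37: min(r-i=1, Z[1]=0)=0; Z[37]=0
i=38: outside box; Z[38]=0
i=39: outside box; Z[39]=1 extend→box=[39,40)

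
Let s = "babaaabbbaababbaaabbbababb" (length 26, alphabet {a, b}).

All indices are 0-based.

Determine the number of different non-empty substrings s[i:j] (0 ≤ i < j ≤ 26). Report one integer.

270

sorted suffixes:
  #0 SA[0]=3  'aaabbbaababbaaabbbababb'
  #1 SA[1]=15  'aaabbbababb'
  #2 SA[2]=9  'aababbaaabbbababb'
  #3 SA[3]=4  'aabbbaababbaaabbbababb'
  #4 SA[4]=16  'aabbbababb'
  #5 SA[5]=1  'abaaabbbaababbaaabbbababb'
  #6 SA[6]=21  'ababb'
  #7 SA[7]=10  'ababbaaabbbababb'
  #8 SA[8]=23  'abb'
  #9 SA[9]=12  'abbaaabbbababb'
  #10 SA[10]=5  'abbbaababbaaabbbababb'
  #11 SA[11]=17  'abbbababb'
  #12 SA[12]=25  'b'
  #13 SA[13]=2  'baaabbbaababbaaabbbababb'
  #14 SA[14]=14  'baaabbbababb'
  #15 SA[15]=8  'baababbaaabbbababb'
  #16 SA[16]=0  'babaaabbbaababbaaabbbababb'
  #17 SA[17]=20  'bababb'
  #18 SA[18]=22  'babb'
  #19 SA[19]=11  'babbaaabbbababb'
  #20 SA[20]=24  'bb'
  #21 SA[21]=13  'bbaaabbbababb'
  #22 SA[22]=7  'bbaababbaaabbbababb'
  #23 SA[23]=19  'bbababb'
  #24 SA[24]=6  'bbbaababbaaabbbababb'
  #25 SA[25]=18  'bbbababb'

SA = [3, 15, 9, 4, 16, 1, 21, 10, 23, 12, 5, 17, 25, 2, 14, 8, 0, 20, 22, 11, 24, 13, 7, 19, 6, 18]
i: (SA[i-1],SA[i]) lcp shared
  1: (3,15) 7 'aaabbba'
  2: (15,9) 2 'aa'
  3: (9,4) 3 'aab'
  4: (4,16) 6 'aabbba'
  5: (16,1) 1 'a'
  6: (1,21) 3 'aba'
  7: (21,10) 5 'ababb'
  8: (10,23) 2 'ab'
  9: (23,12) 3 'abb'
  10: (12,5) 3 'abb'
  11: (5,17) 5 'abbba'
  12: (17,25) 0 ''
  13: (25,2) 1 'b'
  14: (2,14) 8 'baaabbba'
  15: (14,8) 3 'baa'
  16: (8,0) 2 'ba'
  17: (0,20) 4 'baba'
  18: (20,22) 3 'bab'
  19: (22,11) 4 'babb'
  20: (11,24) 1 'b'
  21: (24,13) 2 'bb'
  22: (13,7) 4 'bbaa'
  23: (7,19) 3 'bba'
  24: (19,6) 2 'bb'
  25: (6,18) 4 'bbba'

n(n+1)/2 = 26·27/2 = 351
Σ LCP = 0 + 7 + 2 + 3 + 6 + 1 + 3 + 5 + 2 + 3 + 3 + 5 + 0 + 1 + 8 + 3 + 2 + 4 + 3 + 4 + 1 + 2 + 4 + 3 + 2 + 4 = 81
distinct = 351 − 81 = 270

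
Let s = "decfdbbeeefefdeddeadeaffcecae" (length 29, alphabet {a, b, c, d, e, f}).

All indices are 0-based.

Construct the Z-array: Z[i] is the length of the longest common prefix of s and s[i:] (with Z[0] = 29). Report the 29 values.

Z[0]=29
i=1: i≥r, start 0; Z[1]=0
i=2: i≥r, start 0; Z[2]=0
i=3: i≥r, start 0; Z[3]=0
i=4: i≥r, start 0; Z[4]=1 scan→box=[4,5)
i=5: i≥r, start 0; Z[5]=0
i=6: i≥r, start 0; Z[6]=0
i=7: i≥r, start 0; Z[7]=0
i=8: i≥r, start 0; Z[8]=0
i=9: i≥r, start 0; Z[9]=0
i=10: i≥r, start 0; Z[10]=0
i=11: i≥r, start 0; Z[11]=0
i=12: i≥r, start 0; Z[12]=0
i=13: i≥r, start 0; Z[13]=2 scan→box=[13,15)
i=14: min(r-i=1, Z[1]=0)=0; Z[14]=0
i=15: i≥r, start 0; Z[15]=1 scan→box=[15,16)
i=16: i≥r, start 0; Z[16]=2 scan→box=[16,18)
i=17: min(r-i=1, Z[1]=0)=0; Z[17]=0
i=18: i≥r, start 0; Z[18]=0
i=19: i≥r, start 0; Z[19]=2 scan→box=[19,21)
i=20: min(r-i=1, Z[1]=0)=0; Z[20]=0
i=21: i≥r, start 0; Z[21]=0
i=22: i≥r, start 0; Z[22]=0
i=23: i≥r, start 0; Z[23]=0
i=24: i≥r, start 0; Z[24]=0
i=25: i≥r, start 0; Z[25]=0
i=26: i≥r, start 0; Z[26]=0
i=27: i≥r, start 0; Z[27]=0
i=28: i≥r, start 0; Z[28]=0

[29, 0, 0, 0, 1, 0, 0, 0, 0, 0, 0, 0, 0, 2, 0, 1, 2, 0, 0, 2, 0, 0, 0, 0, 0, 0, 0, 0, 0]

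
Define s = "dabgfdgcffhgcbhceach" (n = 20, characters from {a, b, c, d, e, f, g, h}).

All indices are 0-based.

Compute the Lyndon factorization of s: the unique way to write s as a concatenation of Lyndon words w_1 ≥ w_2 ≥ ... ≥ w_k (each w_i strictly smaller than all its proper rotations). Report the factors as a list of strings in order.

emit factor 1: 'd' (i=0, period=1)
emit factor 2: 'abgfdgcffhgcbhceach' (i=1, period=19)

["d", "abgfdgcffhgcbhceach"]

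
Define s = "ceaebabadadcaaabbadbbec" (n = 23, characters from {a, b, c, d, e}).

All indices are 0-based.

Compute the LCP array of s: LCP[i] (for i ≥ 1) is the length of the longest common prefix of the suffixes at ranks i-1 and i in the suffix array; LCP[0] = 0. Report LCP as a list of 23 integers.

[0, 2, 1, 2, 1, 2, 2, 1, 0, 2, 3, 1, 2, 1, 0, 1, 1, 0, 1, 1, 0, 1, 1]

rank→(start, suffix):
  0 → (12, 'aaabbadbbec')
  1 → (13, 'aabbadbbec')
  2 → (5, 'abadadcaaabbadbbec')
  3 → (14, 'abbadbbec')
  4 → (7, 'adadcaaabbadbbec')
  5 → (17, 'adbbec')
  6 → (9, 'adcaaabbadbbec')
  7 → (2, 'aebabadadcaaabbadbbec')
  8 → (4, 'babadadcaaabbadbbec')
  9 → (6, 'badadcaaabbadbbec')
  10 → (16, 'badbbec')
  11 → (15, 'bbadbbec')
  12 → (19, 'bbec')
  13 → (20, 'bec')
  14 → (22, 'c')
  15 → (11, 'caaabbadbbec')
  16 → (0, 'ceaebabadadcaaabbadbbec')
  17 → (8, 'dadcaaabbadbbec')
  18 → (18, 'dbbec')
  19 → (10, 'dcaaabbadbbec')
  20 → (1, 'eaebabadadcaaabbadbbec')
  21 → (3, 'ebabadadcaaabbadbbec')
  22 → (21, 'ec')

SA = [12, 13, 5, 14, 7, 17, 9, 2, 4, 6, 16, 15, 19, 20, 22, 11, 0, 8, 18, 10, 1, 3, 21]
[i] adj suffixes → lcp
  [1] 12/13 → 2 ('aa')
  [2] 13/5 → 1 ('a')
  [3] 5/14 → 2 ('ab')
  [4] 14/7 → 1 ('a')
  [5] 7/17 → 2 ('ad')
  [6] 17/9 → 2 ('ad')
  [7] 9/2 → 1 ('a')
  [8] 2/4 → 0 ('')
  [9] 4/6 → 2 ('ba')
  [10] 6/16 → 3 ('bad')
  [11] 16/15 → 1 ('b')
  [12] 15/19 → 2 ('bb')
  [13] 19/20 → 1 ('b')
  [14] 20/22 → 0 ('')
  [15] 22/11 → 1 ('c')
  [16] 11/0 → 1 ('c')
  [17] 0/8 → 0 ('')
  [18] 8/18 → 1 ('d')
  [19] 18/10 → 1 ('d')
  [20] 10/1 → 0 ('')
  [21] 1/3 → 1 ('e')
  [22] 3/21 → 1 ('e')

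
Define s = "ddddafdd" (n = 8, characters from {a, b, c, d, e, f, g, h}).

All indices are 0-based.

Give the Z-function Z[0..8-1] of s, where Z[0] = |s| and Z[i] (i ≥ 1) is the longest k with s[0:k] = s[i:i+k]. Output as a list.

Z[0]=8
i=1: i≥r, start 0; Z[1]=3 extend→box=[1,4)
i=2: min(r-i=2, Z[1]=3)=2; Z[2]=2
i=3: min(r-i=1, Z[2]=2)=1; Z[3]=1
i=4: i≥r, start 0; Z[4]=0
i=5: i≥r, start 0; Z[5]=0
i=6: i≥r, start 0; Z[6]=2 extend→box=[6,8)
i=7: min(r-i=1, Z[1]=3)=1; Z[7]=1

[8, 3, 2, 1, 0, 0, 2, 1]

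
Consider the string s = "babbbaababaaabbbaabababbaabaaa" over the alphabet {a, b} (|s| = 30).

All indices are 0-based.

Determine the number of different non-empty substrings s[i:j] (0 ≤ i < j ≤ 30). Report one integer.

rank | idx | suffix
   0 |  29 | a
   1 |  28 | aa
   2 |  27 | aaa
   3 |  10 | aaabbbaabababbaabaaa
   4 |  24 | aabaaa
   5 |   5 | aababaaabbbaabababbaabaaa
   6 |  16 | aabababbaabaaa
   7 |  11 | aabbbaabababbaabaaa
   8 |  25 | abaaa
   9 |   8 | abaaabbbaabababbaabaaa
  10 |   6 | ababaaabbbaabababbaabaaa
  11 |  17 | abababbaabaaa
  12 |  19 | ababbaabaaa
  13 |  21 | abbaabaaa
  14 |   1 | abbbaababaaabbbaabababbaabaaa
  15 |  12 | abbbaabababbaabaaa
  16 |  26 | baaa
  17 |   9 | baaabbbaabababbaabaaa
  18 |  23 | baabaaa
  19 |   4 | baababaaabbbaabababbaabaaa
  20 |  15 | baabababbaabaaa
  21 |   7 | babaaabbbaabababbaabaaa
  22 |  18 | bababbaabaaa
  23 |  20 | babbaabaaa
  24 |   0 | babbbaababaaabbbaabababbaabaaa
  25 |  22 | bbaabaaa
  26 |   3 | bbaababaaabbbaabababbaabaaa
  27 |  14 | bbaabababbaabaaa
  28 |   2 | bbbaababaaabbbaabababbaabaaa
  29 |  13 | bbbaabababbaabaaa

SA = [29, 28, 27, 10, 24, 5, 16, 11, 25, 8, 6, 17, 19, 21, 1, 12, 26, 9, 23, 4, 15, 7, 18, 20, 0, 22, 3, 14, 2, 13]
[i] adj suffixes → lcp
  [1] 29/28 → 1 ('a')
  [2] 28/27 → 2 ('aa')
  [3] 27/10 → 3 ('aaa')
  [4] 10/24 → 2 ('aa')
  [5] 24/5 → 4 ('aaba')
  [6] 5/16 → 6 ('aababa')
  [7] 16/11 → 3 ('aab')
  [8] 11/25 → 1 ('a')
  [9] 25/8 → 5 ('abaaa')
  [10] 8/6 → 3 ('aba')
  [11] 6/17 → 5 ('ababa')
  [12] 17/19 → 4 ('abab')
  [13] 19/21 → 2 ('ab')
  [14] 21/1 → 3 ('abb')
  [15] 1/12 → 10 ('abbbaababa')
  [16] 12/26 → 0 ('')
  [17] 26/9 → 4 ('baaa')
  [18] 9/23 → 3 ('baa')
  [19] 23/4 → 5 ('baaba')
  [20] 4/15 → 7 ('baababa')
  [21] 15/7 → 2 ('ba')
  [22] 7/18 → 4 ('baba')
  [23] 18/20 → 3 ('bab')
  [24] 20/0 → 4 ('babb')
  [25] 0/22 → 1 ('b')
  [26] 22/3 → 6 ('bbaaba')
  [27] 3/14 → 8 ('bbaababa')
  [28] 14/2 → 2 ('bb')
  [29] 2/13 → 9 ('bbbaababa')

n(n+1)/2 = 30·31/2 = 465
Σ LCP = 0 + 1 + 2 + 3 + 2 + 4 + 6 + 3 + 1 + 5 + 3 + 5 + 4 + 2 + 3 + 10 + 0 + 4 + 3 + 5 + 7 + 2 + 4 + 3 + 4 + 1 + 6 + 8 + 2 + 9 = 112
distinct = 465 − 112 = 353

353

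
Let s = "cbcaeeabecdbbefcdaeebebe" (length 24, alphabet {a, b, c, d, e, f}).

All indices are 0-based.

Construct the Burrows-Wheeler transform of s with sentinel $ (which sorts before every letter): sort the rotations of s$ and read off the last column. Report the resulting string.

rank  rotation                   last
    0  $cbcaeeabecdbbefcdaeebebe  e
    1  abecdbbefcdaeebebe$cbcaee  e
    2  aeeabecdbbefcdaeebebe$cbc  c
    3  aeebebe$cbcaeeabecdbbefcd  d
    4  bbefcdaeebebe$cbcaeeabecd  d
    5  bcaeeabecdbbefcdaeebebe$c  c
    6  be$cbcaeeabecdbbefcdaeebe  e
    7  bebe$cbcaeeabecdbbefcdaee  e
    8  becdbbefcdaeebebe$cbcaeea  a
    9  befcdaeebebe$cbcaeeabecdb  b
   10  caeeabecdbbefcdaeebebe$cb  b
   11  cbcaeeabecdbbefcdaeebebe$  $
   12  cdaeebebe$cbcaeeabecdbbef  f
   13  cdbbefcdaeebebe$cbcaeeabe  e
   14  daeebebe$cbcaeeabecdbbefc  c
   15  dbbefcdaeebebe$cbcaeeabec  c
   16  e$cbcaeeabecdbbefcdaeebeb  b
   17  eabecdbbefcdaeebebe$cbcae  e
   18  ebe$cbcaeeabecdbbefcdaeeb  b
   19  ebebe$cbcaeeabecdbbefcdae  e
   20  ecdbbefcdaeebebe$cbcaeeab  b
   21  eeabecdbbefcdaeebebe$cbca  a
   22  eebebe$cbcaeeabecdbbefcda  a
   23  efcdaeebebe$cbcaeeabecdbb  b
   24  fcdaeebebe$cbcaeeabecdbbe  e

eecddceeabb$feccbebebaabe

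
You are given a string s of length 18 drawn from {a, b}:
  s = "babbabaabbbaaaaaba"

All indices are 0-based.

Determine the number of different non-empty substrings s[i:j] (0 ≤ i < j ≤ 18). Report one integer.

sorted suffixes:
  #0 SA[0]=17  'a'
  #1 SA[1]=11  'aaaaaba'
  #2 SA[2]=12  'aaaaba'
  #3 SA[3]=13  'aaaba'
  #4 SA[4]=14  'aaba'
  #5 SA[5]=6  'aabbbaaaaaba'
  #6 SA[6]=15  'aba'
  #7 SA[7]=4  'abaabbbaaaaaba'
  #8 SA[8]=1  'abbabaabbbaaaaaba'
  #9 SA[9]=7  'abbbaaaaaba'
  #10 SA[10]=16  'ba'
  #11 SA[11]=10  'baaaaaba'
  #12 SA[12]=5  'baabbbaaaaaba'
  #13 SA[13]=3  'babaabbbaaaaaba'
  #14 SA[14]=0  'babbabaabbbaaaaaba'
  #15 SA[15]=9  'bbaaaaaba'
  #16 SA[16]=2  'bbabaabbbaaaaaba'
  #17 SA[17]=8  'bbbaaaaaba'

SA = [17, 11, 12, 13, 14, 6, 15, 4, 1, 7, 16, 10, 5, 3, 0, 9, 2, 8]
rank  pair      lcp
   1  s[17:],s[11:]  1  'a'
   2  s[11:],s[12:]  4  'aaaa'
   3  s[12:],s[13:]  3  'aaa'
   4  s[13:],s[14:]  2  'aa'
   5  s[14:],s[6:]  3  'aab'
   6  s[6:],s[15:]  1  'a'
   7  s[15:],s[4:]  3  'aba'
   8  s[4:],s[1:]  2  'ab'
   9  s[1:],s[7:]  3  'abb'
  10  s[7:],s[16:]  0  ''
  11  s[16:],s[10:]  2  'ba'
  12  s[10:],s[5:]  3  'baa'
  13  s[5:],s[3:]  2  'ba'
  14  s[3:],s[0:]  3  'bab'
  15  s[0:],s[9:]  1  'b'
  16  s[9:],s[2:]  3  'bba'
  17  s[2:],s[8:]  2  'bb'

n(n+1)/2 = 18·19/2 = 171
Σ LCP = 0 + 1 + 4 + 3 + 2 + 3 + 1 + 3 + 2 + 3 + 0 + 2 + 3 + 2 + 3 + 1 + 3 + 2 = 38
distinct = 171 − 38 = 133

133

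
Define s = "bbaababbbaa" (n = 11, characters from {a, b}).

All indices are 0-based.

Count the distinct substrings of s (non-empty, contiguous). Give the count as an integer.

48

sorted suffixes:
  #0 SA[0]=10  'a'
  #1 SA[1]=9  'aa'
  #2 SA[2]=2  'aababbbaa'
  #3 SA[3]=3  'ababbbaa'
  #4 SA[4]=5  'abbbaa'
  #5 SA[5]=8  'baa'
  #6 SA[6]=1  'baababbbaa'
  #7 SA[7]=4  'babbbaa'
  #8 SA[8]=7  'bbaa'
  #9 SA[9]=0  'bbaababbbaa'
  #10 SA[10]=6  'bbbaa'

SA = [10, 9, 2, 3, 5, 8, 1, 4, 7, 0, 6]
i: (SA[i-1],SA[i]) lcp shared
  1: (10,9) 1 'a'
  2: (9,2) 2 'aa'
  3: (2,3) 1 'a'
  4: (3,5) 2 'ab'
  5: (5,8) 0 ''
  6: (8,1) 3 'baa'
  7: (1,4) 2 'ba'
  8: (4,7) 1 'b'
  9: (7,0) 4 'bbaa'
  10: (0,6) 2 'bb'

n(n+1)/2 = 11·12/2 = 66
Σ LCP = 0 + 1 + 2 + 1 + 2 + 0 + 3 + 2 + 1 + 4 + 2 = 18
distinct = 66 − 18 = 48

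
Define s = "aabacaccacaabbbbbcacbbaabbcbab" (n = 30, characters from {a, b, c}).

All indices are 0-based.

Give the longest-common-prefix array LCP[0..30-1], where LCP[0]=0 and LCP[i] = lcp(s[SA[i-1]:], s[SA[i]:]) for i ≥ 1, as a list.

sorted suffixes:
  #0 SA[0]=0  'aabacaccacaabbbbbcacbbaabbcbab'
  #1 SA[1]=10  'aabbbbbcacbbaabbcbab'
  #2 SA[2]=22  'aabbcbab'
  #3 SA[3]=28  'ab'
  #4 SA[4]=1  'abacaccacaabbbbbcacbbaabbcbab'
  #5 SA[5]=11  'abbbbbcacbbaabbcbab'
  #6 SA[6]=23  'abbcbab'
  #7 SA[7]=8  'acaabbbbbcacbbaabbcbab'
  #8 SA[8]=3  'acaccacaabbbbbcacbbaabbcbab'
  #9 SA[9]=18  'acbbaabbcbab'
  #10 SA[10]=5  'accacaabbbbbcacbbaabbcbab'
  #11 SA[11]=29  'b'
  #12 SA[12]=21  'baabbcbab'
  #13 SA[13]=27  'bab'
  #14 SA[14]=2  'bacaccacaabbbbbcacbbaabbcbab'
  #15 SA[15]=20  'bbaabbcbab'
  #16 SA[16]=12  'bbbbbcacbbaabbcbab'
  #17 SA[17]=13  'bbbbcacbbaabbcbab'
  #18 SA[18]=14  'bbbcacbbaabbcbab'
  #19 SA[19]=15  'bbcacbbaabbcbab'
  #20 SA[20]=24  'bbcbab'
  #21 SA[21]=16  'bcacbbaabbcbab'
  #22 SA[22]=25  'bcbab'
  #23 SA[23]=9  'caabbbbbcacbbaabbcbab'
  #24 SA[24]=7  'cacaabbbbbcacbbaabbcbab'
  #25 SA[25]=17  'cacbbaabbcbab'
  #26 SA[26]=4  'caccacaabbbbbcacbbaabbcbab'
  #27 SA[27]=26  'cbab'
  #28 SA[28]=19  'cbbaabbcbab'
  #29 SA[29]=6  'ccacaabbbbbcacbbaabbcbab'

SA = [0, 10, 22, 28, 1, 11, 23, 8, 3, 18, 5, 29, 21, 27, 2, 20, 12, 13, 14, 15, 24, 16, 25, 9, 7, 17, 4, 26, 19, 6]
[i] adj suffixes → lcp
  [1] 0/10 → 3 ('aab')
  [2] 10/22 → 4 ('aabb')
  [3] 22/28 → 1 ('a')
  [4] 28/1 → 2 ('ab')
  [5] 1/11 → 2 ('ab')
  [6] 11/23 → 3 ('abb')
  [7] 23/8 → 1 ('a')
  [8] 8/3 → 3 ('aca')
  [9] 3/18 → 2 ('ac')
  [10] 18/5 → 2 ('ac')
  [11] 5/29 → 0 ('')
  [12] 29/21 → 1 ('b')
  [13] 21/27 → 2 ('ba')
  [14] 27/2 → 2 ('ba')
  [15] 2/20 → 1 ('b')
  [16] 20/12 → 2 ('bb')
  [17] 12/13 → 4 ('bbbb')
  [18] 13/14 → 3 ('bbb')
  [19] 14/15 → 2 ('bb')
  [20] 15/24 → 3 ('bbc')
  [21] 24/16 → 1 ('b')
  [22] 16/25 → 2 ('bc')
  [23] 25/9 → 0 ('')
  [24] 9/7 → 2 ('ca')
  [25] 7/17 → 3 ('cac')
  [26] 17/4 → 3 ('cac')
  [27] 4/26 → 1 ('c')
  [28] 26/19 → 2 ('cb')
  [29] 19/6 → 1 ('c')

[0, 3, 4, 1, 2, 2, 3, 1, 3, 2, 2, 0, 1, 2, 2, 1, 2, 4, 3, 2, 3, 1, 2, 0, 2, 3, 3, 1, 2, 1]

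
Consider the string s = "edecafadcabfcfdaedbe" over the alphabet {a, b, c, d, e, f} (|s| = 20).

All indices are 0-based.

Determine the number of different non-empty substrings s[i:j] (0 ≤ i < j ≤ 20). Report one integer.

sorted suffixes:
  #0 SA[0]=9  'abfcfdaedbe'
  #1 SA[1]=6  'adcabfcfdaedbe'
  #2 SA[2]=15  'aedbe'
  #3 SA[3]=4  'afadcabfcfdaedbe'
  #4 SA[4]=18  'be'
  #5 SA[5]=10  'bfcfdaedbe'
  #6 SA[6]=8  'cabfcfdaedbe'
  #7 SA[7]=3  'cafadcabfcfdaedbe'
  #8 SA[8]=12  'cfdaedbe'
  #9 SA[9]=14  'daedbe'
  #10 SA[10]=17  'dbe'
  #11 SA[11]=7  'dcabfcfdaedbe'
  #12 SA[12]=1  'decafadcabfcfdaedbe'
  #13 SA[13]=19  'e'
  #14 SA[14]=2  'ecafadcabfcfdaedbe'
  #15 SA[15]=16  'edbe'
  #16 SA[16]=0  'edecafadcabfcfdaedbe'
  #17 SA[17]=5  'fadcabfcfdaedbe'
  #18 SA[18]=11  'fcfdaedbe'
  #19 SA[19]=13  'fdaedbe'

SA = [9, 6, 15, 4, 18, 10, 8, 3, 12, 14, 17, 7, 1, 19, 2, 16, 0, 5, 11, 13]
i: (SA[i-1],SA[i]) lcp shared
  1: (9,6) 1 'a'
  2: (6,15) 1 'a'
  3: (15,4) 1 'a'
  4: (4,18) 0 ''
  5: (18,10) 1 'b'
  6: (10,8) 0 ''
  7: (8,3) 2 'ca'
  8: (3,12) 1 'c'
  9: (12,14) 0 ''
  10: (14,17) 1 'd'
  11: (17,7) 1 'd'
  12: (7,1) 1 'd'
  13: (1,19) 0 ''
  14: (19,2) 1 'e'
  15: (2,16) 1 'e'
  16: (16,0) 2 'ed'
  17: (0,5) 0 ''
  18: (5,11) 1 'f'
  19: (11,13) 1 'f'

n(n+1)/2 = 20·21/2 = 210
Σ LCP = 0 + 1 + 1 + 1 + 0 + 1 + 0 + 2 + 1 + 0 + 1 + 1 + 1 + 0 + 1 + 1 + 2 + 0 + 1 + 1 = 16
distinct = 210 − 16 = 194

194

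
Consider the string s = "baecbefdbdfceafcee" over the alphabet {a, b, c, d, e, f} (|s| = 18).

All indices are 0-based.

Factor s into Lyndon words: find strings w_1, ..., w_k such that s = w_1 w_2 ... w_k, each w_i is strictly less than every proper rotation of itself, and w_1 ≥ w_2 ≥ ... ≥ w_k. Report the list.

["b", "aecbefdbdfceafcee"]

emit factor 1: 'b' (i=0, period=1)
emit factor 2: 'aecbefdbdfceafcee' (i=1, period=17)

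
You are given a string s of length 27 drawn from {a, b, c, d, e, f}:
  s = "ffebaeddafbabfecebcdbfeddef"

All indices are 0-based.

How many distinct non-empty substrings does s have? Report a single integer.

rank→(start, suffix):
  0 → (11, 'abfecebcdbfeddef')
  1 → (4, 'aeddafbabfecebcdbfeddef')
  2 → (8, 'afbabfecebcdbfeddef')
  3 → (10, 'babfecebcdbfeddef')
  4 → (3, 'baeddafbabfecebcdbfeddef')
  5 → (17, 'bcdbfeddef')
  6 → (12, 'bfecebcdbfeddef')
  7 → (20, 'bfeddef')
  8 → (18, 'cdbfeddef')
  9 → (15, 'cebcdbfeddef')
  10 → (7, 'dafbabfecebcdbfeddef')
  11 → (19, 'dbfeddef')
  12 → (6, 'ddafbabfecebcdbfeddef')
  13 → (23, 'ddef')
  14 → (24, 'def')
  15 → (2, 'ebaeddafbabfecebcdbfeddef')
  16 → (16, 'ebcdbfeddef')
  17 → (14, 'ecebcdbfeddef')
  18 → (5, 'eddafbabfecebcdbfeddef')
  19 → (22, 'eddef')
  20 → (25, 'ef')
  21 → (26, 'f')
  22 → (9, 'fbabfecebcdbfeddef')
  23 → (1, 'febaeddafbabfecebcdbfeddef')
  24 → (13, 'fecebcdbfeddef')
  25 → (21, 'feddef')
  26 → (0, 'ffebaeddafbabfecebcdbfeddef')

SA = [11, 4, 8, 10, 3, 17, 12, 20, 18, 15, 7, 19, 6, 23, 24, 2, 16, 14, 5, 22, 25, 26, 9, 1, 13, 21, 0]
i: (SA[i-1],SA[i]) lcp shared
  1: (11,4) 1 'a'
  2: (4,8) 1 'a'
  3: (8,10) 0 ''
  4: (10,3) 2 'ba'
  5: (3,17) 1 'b'
  6: (17,12) 1 'b'
  7: (12,20) 3 'bfe'
  8: (20,18) 0 ''
  9: (18,15) 1 'c'
  10: (15,7) 0 ''
  11: (7,19) 1 'd'
  12: (19,6) 1 'd'
  13: (6,23) 2 'dd'
  14: (23,24) 1 'd'
  15: (24,2) 0 ''
  16: (2,16) 2 'eb'
  17: (16,14) 1 'e'
  18: (14,5) 1 'e'
  19: (5,22) 3 'edd'
  20: (22,25) 1 'e'
  21: (25,26) 0 ''
  22: (26,9) 1 'f'
  23: (9,1) 1 'f'
  24: (1,13) 2 'fe'
  25: (13,21) 2 'fe'
  26: (21,0) 1 'f'

n(n+1)/2 = 27·28/2 = 378
Σ LCP = 0 + 1 + 1 + 0 + 2 + 1 + 1 + 3 + 0 + 1 + 0 + 1 + 1 + 2 + 1 + 0 + 2 + 1 + 1 + 3 + 1 + 0 + 1 + 1 + 2 + 2 + 1 = 30
distinct = 378 − 30 = 348

348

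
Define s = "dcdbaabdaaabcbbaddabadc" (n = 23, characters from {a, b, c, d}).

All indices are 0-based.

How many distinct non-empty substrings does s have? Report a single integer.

246

rank→(start, suffix):
  0 → (8, 'aaabcbbaddabadc')
  1 → (9, 'aabcbbaddabadc')
  2 → (4, 'aabdaaabcbbaddabadc')
  3 → (18, 'abadc')
  4 → (10, 'abcbbaddabadc')
  5 → (5, 'abdaaabcbbaddabadc')
  6 → (20, 'adc')
  7 → (15, 'addabadc')
  8 → (3, 'baabdaaabcbbaddabadc')
  9 → (19, 'badc')
  10 → (14, 'baddabadc')
  11 → (13, 'bbaddabadc')
  12 → (11, 'bcbbaddabadc')
  13 → (6, 'bdaaabcbbaddabadc')
  14 → (22, 'c')
  15 → (12, 'cbbaddabadc')
  16 → (1, 'cdbaabdaaabcbbaddabadc')
  17 → (7, 'daaabcbbaddabadc')
  18 → (17, 'dabadc')
  19 → (2, 'dbaabdaaabcbbaddabadc')
  20 → (21, 'dc')
  21 → (0, 'dcdbaabdaaabcbbaddabadc')
  22 → (16, 'ddabadc')

SA = [8, 9, 4, 18, 10, 5, 20, 15, 3, 19, 14, 13, 11, 6, 22, 12, 1, 7, 17, 2, 21, 0, 16]
[i] adj suffixes → lcp
  [1] 8/9 → 2 ('aa')
  [2] 9/4 → 3 ('aab')
  [3] 4/18 → 1 ('a')
  [4] 18/10 → 2 ('ab')
  [5] 10/5 → 2 ('ab')
  [6] 5/20 → 1 ('a')
  [7] 20/15 → 2 ('ad')
  [8] 15/3 → 0 ('')
  [9] 3/19 → 2 ('ba')
  [10] 19/14 → 3 ('bad')
  [11] 14/13 → 1 ('b')
  [12] 13/11 → 1 ('b')
  [13] 11/6 → 1 ('b')
  [14] 6/22 → 0 ('')
  [15] 22/12 → 1 ('c')
  [16] 12/1 → 1 ('c')
  [17] 1/7 → 0 ('')
  [18] 7/17 → 2 ('da')
  [19] 17/2 → 1 ('d')
  [20] 2/21 → 1 ('d')
  [21] 21/0 → 2 ('dc')
  [22] 0/16 → 1 ('d')

n(n+1)/2 = 23·24/2 = 276
Σ LCP = 0 + 2 + 3 + 1 + 2 + 2 + 1 + 2 + 0 + 2 + 3 + 1 + 1 + 1 + 0 + 1 + 1 + 0 + 2 + 1 + 1 + 2 + 1 = 30
distinct = 276 − 30 = 246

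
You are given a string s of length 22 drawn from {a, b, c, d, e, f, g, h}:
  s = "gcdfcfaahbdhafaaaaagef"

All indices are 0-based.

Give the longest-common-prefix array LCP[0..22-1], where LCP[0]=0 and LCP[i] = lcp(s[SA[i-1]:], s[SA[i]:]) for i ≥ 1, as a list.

[0, 4, 3, 2, 2, 1, 1, 1, 0, 0, 1, 0, 1, 0, 0, 1, 3, 1, 0, 1, 0, 1]

sorted suffixes:
  #0 SA[0]=14  'aaaaagef'
  #1 SA[1]=15  'aaaagef'
  #2 SA[2]=16  'aaagef'
  #3 SA[3]=17  'aagef'
  #4 SA[4]=6  'aahbdhafaaaaagef'
  #5 SA[5]=12  'afaaaaagef'
  #6 SA[6]=18  'agef'
  #7 SA[7]=7  'ahbdhafaaaaagef'
  #8 SA[8]=9  'bdhafaaaaagef'
  #9 SA[9]=1  'cdfcfaahbdhafaaaaagef'
  #10 SA[10]=4  'cfaahbdhafaaaaagef'
  #11 SA[11]=2  'dfcfaahbdhafaaaaagef'
  #12 SA[12]=10  'dhafaaaaagef'
  #13 SA[13]=20  'ef'
  #14 SA[14]=21  'f'
  #15 SA[15]=13  'faaaaagef'
  #16 SA[16]=5  'faahbdhafaaaaagef'
  #17 SA[17]=3  'fcfaahbdhafaaaaagef'
  #18 SA[18]=0  'gcdfcfaahbdhafaaaaagef'
  #19 SA[19]=19  'gef'
  #20 SA[20]=11  'hafaaaaagef'
  #21 SA[21]=8  'hbdhafaaaaagef'

SA = [14, 15, 16, 17, 6, 12, 18, 7, 9, 1, 4, 2, 10, 20, 21, 13, 5, 3, 0, 19, 11, 8]
rank  pair      lcp
   1  s[14:],s[15:]  4  'aaaa'
   2  s[15:],s[16:]  3  'aaa'
   3  s[16:],s[17:]  2  'aa'
   4  s[17:],s[6:]  2  'aa'
   5  s[6:],s[12:]  1  'a'
   6  s[12:],s[18:]  1  'a'
   7  s[18:],s[7:]  1  'a'
   8  s[7:],s[9:]  0  ''
   9  s[9:],s[1:]  0  ''
  10  s[1:],s[4:]  1  'c'
  11  s[4:],s[2:]  0  ''
  12  s[2:],s[10:]  1  'd'
  13  s[10:],s[20:]  0  ''
  14  s[20:],s[21:]  0  ''
  15  s[21:],s[13:]  1  'f'
  16  s[13:],s[5:]  3  'faa'
  17  s[5:],s[3:]  1  'f'
  18  s[3:],s[0:]  0  ''
  19  s[0:],s[19:]  1  'g'
  20  s[19:],s[11:]  0  ''
  21  s[11:],s[8:]  1  'h'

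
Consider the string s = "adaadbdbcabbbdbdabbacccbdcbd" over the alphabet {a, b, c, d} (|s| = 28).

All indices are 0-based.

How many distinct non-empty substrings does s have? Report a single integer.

rank→(start, suffix):
  0 → (2, 'aadbdbcabbbdbdabbacccbdcbd')
  1 → (16, 'abbacccbdcbd')
  2 → (9, 'abbbdbdabbacccbdcbd')
  3 → (19, 'acccbdcbd')
  4 → (0, 'adaadbdbcabbbdbdabbacccbdcbd')
  5 → (3, 'adbdbcabbbdbdabbacccbdcbd')
  6 → (18, 'bacccbdcbd')
  7 → (17, 'bbacccbdcbd')
  8 → (10, 'bbbdbdabbacccbdcbd')
  9 → (11, 'bbdbdabbacccbdcbd')
  10 → (7, 'bcabbbdbdabbacccbdcbd')
  11 → (26, 'bd')
  12 → (14, 'bdabbacccbdcbd')
  13 → (5, 'bdbcabbbdbdabbacccbdcbd')
  14 → (12, 'bdbdabbacccbdcbd')
  15 → (23, 'bdcbd')
  16 → (8, 'cabbbdbdabbacccbdcbd')
  17 → (25, 'cbd')
  18 → (22, 'cbdcbd')
  19 → (21, 'ccbdcbd')
  20 → (20, 'cccbdcbd')
  21 → (27, 'd')
  22 → (1, 'daadbdbcabbbdbdabbacccbdcbd')
  23 → (15, 'dabbacccbdcbd')
  24 → (6, 'dbcabbbdbdabbacccbdcbd')
  25 → (13, 'dbdabbacccbdcbd')
  26 → (4, 'dbdbcabbbdbdabbacccbdcbd')
  27 → (24, 'dcbd')

SA = [2, 16, 9, 19, 0, 3, 18, 17, 10, 11, 7, 26, 14, 5, 12, 23, 8, 25, 22, 21, 20, 27, 1, 15, 6, 13, 4, 24]
rank  pair      lcp
   1  s[2:],s[16:]  1  'a'
   2  s[16:],s[9:]  3  'abb'
   3  s[9:],s[19:]  1  'a'
   4  s[19:],s[0:]  1  'a'
   5  s[0:],s[3:]  2  'ad'
   6  s[3:],s[18:]  0  ''
   7  s[18:],s[17:]  1  'b'
   8  s[17:],s[10:]  2  'bb'
   9  s[10:],s[11:]  2  'bb'
  10  s[11:],s[7:]  1  'b'
  11  s[7:],s[26:]  1  'b'
  12  s[26:],s[14:]  2  'bd'
  13  s[14:],s[5:]  2  'bd'
  14  s[5:],s[12:]  3  'bdb'
  15  s[12:],s[23:]  2  'bd'
  16  s[23:],s[8:]  0  ''
  17  s[8:],s[25:]  1  'c'
  18  s[25:],s[22:]  3  'cbd'
  19  s[22:],s[21:]  1  'c'
  20  s[21:],s[20:]  2  'cc'
  21  s[20:],s[27:]  0  ''
  22  s[27:],s[1:]  1  'd'
  23  s[1:],s[15:]  2  'da'
  24  s[15:],s[6:]  1  'd'
  25  s[6:],s[13:]  2  'db'
  26  s[13:],s[4:]  3  'dbd'
  27  s[4:],s[24:]  1  'd'

n(n+1)/2 = 28·29/2 = 406
Σ LCP = 0 + 1 + 3 + 1 + 1 + 2 + 0 + 1 + 2 + 2 + 1 + 1 + 2 + 2 + 3 + 2 + 0 + 1 + 3 + 1 + 2 + 0 + 1 + 2 + 1 + 2 + 3 + 1 = 41
distinct = 406 − 41 = 365

365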